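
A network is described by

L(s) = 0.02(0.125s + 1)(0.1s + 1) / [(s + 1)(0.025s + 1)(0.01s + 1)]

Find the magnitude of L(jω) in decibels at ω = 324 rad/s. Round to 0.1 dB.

At ω = 324 rad/s:
zero (1 + j324·0.125) = 1 + j40.5 → |·| ≈ 40.512, ∠ ≈ 88.59°
zero (1 + j324·0.1) = 1 + j32.4 → |·| ≈ 32.415, ∠ ≈ 88.23°
pole (1 + j324·1) = 1 + j324 → |·| ≈ 324, ∠ ≈ 89.82°
pole (1 + j324·0.025) = 1 + j8.1 → |·| ≈ 8.1615, ∠ ≈ 82.96°
pole (1 + j324·0.01) = 1 + j3.24 → |·| ≈ 3.3908, ∠ ≈ 72.85°
|L| = 0.02 · 40.512 · 32.415 / (324 · 8.1615 · 3.3908) ≈ 0.0029292
Gain = 20 log₁₀(0.0029292) ≈ -50.67 dB

-50.7 dB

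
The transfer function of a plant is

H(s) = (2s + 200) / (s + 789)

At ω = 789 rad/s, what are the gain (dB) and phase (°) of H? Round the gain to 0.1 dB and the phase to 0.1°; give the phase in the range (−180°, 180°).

3.1 dB, 37.8°

Substitute s = j789:
Numerator: 2(j789) + 200 = 200 + j1578
Denominator: (j789) + 789 = 789 + j789
|N| = √(200² + 1578²) ≈ 1590.6, ∠N ≈ 82.78°
|D| = √(789² + 789²) ≈ 1115.8, ∠D ≈ 45.00°
|H| = 1590.6 / 1115.8 ≈ 1.4255
Gain = 20 log₁₀(1.4255) ≈ 3.08 dB
∠H = 82.78° − 45.00° = 37.78°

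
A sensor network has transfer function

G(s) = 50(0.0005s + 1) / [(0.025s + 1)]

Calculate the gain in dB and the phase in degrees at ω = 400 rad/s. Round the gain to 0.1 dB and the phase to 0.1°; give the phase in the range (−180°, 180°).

14.1 dB, -73.0°

At ω = 400 rad/s:
zero (1 + j400·0.0005) = 1 + j0.2 → |·| ≈ 1.0198, ∠ ≈ 11.31°
pole (1 + j400·0.025) = 1 + j10 → |·| ≈ 10.05, ∠ ≈ 84.29°
|G| = 50 · 1.0198 / (10.05) ≈ 5.0736
Gain = 20 log₁₀(5.0736) ≈ 14.11 dB
∠G = (11.31°) − (84.29°) = -72.98°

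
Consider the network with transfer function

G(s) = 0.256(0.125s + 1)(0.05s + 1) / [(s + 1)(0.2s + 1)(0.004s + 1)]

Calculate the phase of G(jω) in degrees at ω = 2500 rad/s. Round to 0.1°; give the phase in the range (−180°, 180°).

-84.8°

At ω = 2500 rad/s:
zero (1 + j2500·0.125) = 1 + j312.5 → |·| ≈ 312.5, ∠ ≈ 89.82°
zero (1 + j2500·0.05) = 1 + j125 → |·| ≈ 125, ∠ ≈ 89.54°
pole (1 + j2500·1) = 1 + j2500 → |·| ≈ 2500, ∠ ≈ 89.98°
pole (1 + j2500·0.2) = 1 + j500 → |·| ≈ 500, ∠ ≈ 89.89°
pole (1 + j2500·0.004) = 1 + j10 → |·| ≈ 10.05, ∠ ≈ 84.29°
∠G = (89.82° + 89.54°) − (89.98° + 89.89° + 84.29°) = -84.80°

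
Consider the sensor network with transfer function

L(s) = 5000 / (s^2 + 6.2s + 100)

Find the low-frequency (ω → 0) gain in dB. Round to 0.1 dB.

34.0 dB

L(0) = 5000 / 100 = 50
20 log₁₀(50) ≈ 33.98 dB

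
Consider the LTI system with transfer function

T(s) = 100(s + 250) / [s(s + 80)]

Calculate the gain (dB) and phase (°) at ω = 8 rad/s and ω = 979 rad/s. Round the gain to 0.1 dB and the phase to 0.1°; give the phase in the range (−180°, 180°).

ω = 8: 31.8 dB, -93.9°; ω = 979: -19.6 dB, -99.7°

At s = jω = j8:
zero (s+250): 250 + j8 → |·| = √(250²+8²) = √62564 ≈ 250.13, ∠ = arctan(8/250) ≈ 1.83°
pole (s+80): 80 + j8 → |·| = √(80²+8²) = √6464 ≈ 80.399, ∠ = arctan(8/80) ≈ 5.71°
pole at origin: |s| = 8, ∠ = 90.00° (in denominator)
|T| = 100 · 250.13 / 643.19 ≈ 38.889
Gain = 20 log₁₀(38.889) ≈ 31.80 dB
∠T = 1.83° − 95.71° = -93.88°

At s = jω = j979:
zero (s+250): 250 + j979 → |·| = √(250²+979²) = √1020941 ≈ 1010.4, ∠ = arctan(979/250) ≈ 75.67°
pole (s+80): 80 + j979 → |·| = √(80²+979²) = √964841 ≈ 982.26, ∠ = arctan(979/80) ≈ 85.33°
pole at origin: |s| = 979, ∠ = 90.00° (in denominator)
|T| = 100 · 1010.4 / 9.6163e+05 ≈ 0.10507
Gain = 20 log₁₀(0.10507) ≈ -19.57 dB
∠T = 75.67° − 175.33° = -99.66°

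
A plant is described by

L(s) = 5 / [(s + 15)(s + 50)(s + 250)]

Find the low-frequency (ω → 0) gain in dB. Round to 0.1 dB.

L(0) = 5 / (15·50·250) ≈ 2.6667e-05
20 log₁₀(2.6667e-05) ≈ -91.48 dB

-91.5 dB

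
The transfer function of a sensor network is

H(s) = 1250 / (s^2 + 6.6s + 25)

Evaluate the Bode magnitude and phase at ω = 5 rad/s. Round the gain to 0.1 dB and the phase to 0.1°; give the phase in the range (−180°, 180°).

31.6 dB, -90.0°

At s = jω = j5:
quadratic: (j5)² + 6.6·j5 + 25 = 0 + j33 → |·| ≈ 33, ∠ ≈ 90.00°
|H| = 1250 / 33 ≈ 37.879
Gain = 20 log₁₀(37.879) ≈ 31.57 dB
∠H = 0.00° − 90.00° = -90.00°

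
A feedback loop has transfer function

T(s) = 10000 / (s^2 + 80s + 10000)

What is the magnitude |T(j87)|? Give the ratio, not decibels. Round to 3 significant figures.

1.36

At s = jω = j87:
quadratic: (j87)² + 80·j87 + 10000 = 2431 + j6960 → |·| ≈ 7372.3, ∠ ≈ 70.75°
|T| = 10000 / 7372.3 ≈ 1.3564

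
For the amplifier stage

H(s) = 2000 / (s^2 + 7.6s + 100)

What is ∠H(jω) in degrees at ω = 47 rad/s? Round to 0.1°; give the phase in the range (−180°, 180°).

At s = jω = j47:
quadratic: (j47)² + 7.6·j47 + 100 = -2109 + j357.2 → |·| ≈ 2139, ∠ ≈ 170.39°
∠H = 0.00° − 170.39° = -170.39°

-170.4°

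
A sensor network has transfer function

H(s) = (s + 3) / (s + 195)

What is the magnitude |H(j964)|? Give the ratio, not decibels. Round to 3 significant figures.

At s = jω = j964:
zero (s+3): 3 + j964 → |·| = √(3²+964²) = √929305 ≈ 964, ∠ = arctan(964/3) ≈ 89.82°
pole (s+195): 195 + j964 → |·| = √(195²+964²) = √967321 ≈ 983.52, ∠ = arctan(964/195) ≈ 78.56°
|H| = 1 · 964 / 983.52 ≈ 0.98015

0.980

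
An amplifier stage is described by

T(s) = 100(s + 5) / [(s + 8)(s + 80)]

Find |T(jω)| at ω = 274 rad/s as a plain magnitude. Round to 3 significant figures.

0.350

At s = jω = j274:
zero (s+5): 5 + j274 → |·| = √(5²+274²) = √75101 ≈ 274.05, ∠ = arctan(274/5) ≈ 88.95°
pole (s+8): 8 + j274 → |·| = √(8²+274²) = √75140 ≈ 274.12, ∠ = arctan(274/8) ≈ 88.33°
pole (s+80): 80 + j274 → |·| = √(80²+274²) = √81476 ≈ 285.44, ∠ = arctan(274/80) ≈ 73.72°
|T| = 100 · 274.05 / 78245 ≈ 0.35025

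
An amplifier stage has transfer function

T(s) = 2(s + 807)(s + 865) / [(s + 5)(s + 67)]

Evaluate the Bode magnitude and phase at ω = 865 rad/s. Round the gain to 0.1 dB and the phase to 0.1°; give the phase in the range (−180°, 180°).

11.7 dB, -83.3°

At s = jω = j865:
zero (s+807): 807 + j865 → |·| = √(807²+865²) = √1399474 ≈ 1183, ∠ = arctan(865/807) ≈ 46.99°
zero (s+865): 865 + j865 → |·| = √(865²+865²) = √1496450 ≈ 1223.3, ∠ = arctan(865/865) ≈ 45.00°
pole (s+5): 5 + j865 → |·| = √(5²+865²) = √748250 ≈ 865.01, ∠ = arctan(865/5) ≈ 89.67°
pole (s+67): 67 + j865 → |·| = √(67²+865²) = √752714 ≈ 867.59, ∠ = arctan(865/67) ≈ 85.57°
|T| = 2 · 1.4472e+06 / 7.5047e+05 ≈ 3.8568
Gain = 20 log₁₀(3.8568) ≈ 11.72 dB
∠T = 91.99° − 175.24° = -83.25°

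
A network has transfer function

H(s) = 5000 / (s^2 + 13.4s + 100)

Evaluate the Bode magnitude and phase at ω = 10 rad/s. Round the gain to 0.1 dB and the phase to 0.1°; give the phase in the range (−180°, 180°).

31.4 dB, -90.0°

At s = jω = j10:
quadratic: (j10)² + 13.4·j10 + 100 = 0 + j134 → |·| ≈ 134, ∠ ≈ 90.00°
|H| = 5000 / 134 ≈ 37.313
Gain = 20 log₁₀(37.313) ≈ 31.44 dB
∠H = 0.00° − 90.00° = -90.00°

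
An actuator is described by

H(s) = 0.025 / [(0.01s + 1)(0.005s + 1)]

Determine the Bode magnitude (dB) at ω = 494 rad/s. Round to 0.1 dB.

At ω = 494 rad/s:
pole (1 + j494·0.01) = 1 + j4.94 → |·| ≈ 5.0402, ∠ ≈ 78.56°
pole (1 + j494·0.005) = 1 + j2.47 → |·| ≈ 2.6648, ∠ ≈ 67.96°
|H| = 0.025 · 1 / (5.0402 · 2.6648) ≈ 0.0018613
Gain = 20 log₁₀(0.0018613) ≈ -54.60 dB

-54.6 dB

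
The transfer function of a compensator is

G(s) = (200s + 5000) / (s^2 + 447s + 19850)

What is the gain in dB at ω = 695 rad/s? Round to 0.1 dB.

Substitute s = j695:
Numerator: 200(j695) + 5000 = 5000 + j139000
Denominator: (j695)^2 + 447(j695) + 19850 = -463175 + j310665
|N| = √(5000² + 139000²) ≈ 1.3909e+05, ∠N ≈ 87.94°
|D| = √(463175² + 310665²) ≈ 5.5771e+05, ∠D ≈ 146.15°
|G| = 1.3909e+05 / 5.5771e+05 ≈ 0.24939
Gain = 20 log₁₀(0.24939) ≈ -12.06 dB

-12.1 dB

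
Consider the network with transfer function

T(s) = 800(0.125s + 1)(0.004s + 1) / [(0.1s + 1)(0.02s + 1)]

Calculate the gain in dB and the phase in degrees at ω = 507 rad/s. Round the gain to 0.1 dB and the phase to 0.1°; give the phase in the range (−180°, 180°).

At ω = 507 rad/s:
zero (1 + j507·0.125) = 1 + j63.375 → |·| ≈ 63.383, ∠ ≈ 89.10°
zero (1 + j507·0.004) = 1 + j2.028 → |·| ≈ 2.2611, ∠ ≈ 63.75°
pole (1 + j507·0.1) = 1 + j50.7 → |·| ≈ 50.71, ∠ ≈ 88.87°
pole (1 + j507·0.02) = 1 + j10.14 → |·| ≈ 10.189, ∠ ≈ 84.37°
|T| = 800 · 63.383 · 2.2611 / (50.71 · 10.189) ≈ 221.9
Gain = 20 log₁₀(221.9) ≈ 46.92 dB
∠T = (89.10° + 63.75°) − (88.87° + 84.37°) = -20.39°

46.9 dB, -20.4°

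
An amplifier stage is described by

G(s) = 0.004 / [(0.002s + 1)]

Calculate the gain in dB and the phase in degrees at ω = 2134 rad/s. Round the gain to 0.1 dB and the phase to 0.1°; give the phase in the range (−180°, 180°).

-60.8 dB, -76.8°

At ω = 2134 rad/s:
pole (1 + j2134·0.002) = 1 + j4.268 → |·| ≈ 4.3836, ∠ ≈ 76.81°
|G| = 0.004 · 1 / (4.3836) ≈ 0.00091249
Gain = 20 log₁₀(0.00091249) ≈ -60.80 dB
∠G = (0°) − (76.81°) = -76.81°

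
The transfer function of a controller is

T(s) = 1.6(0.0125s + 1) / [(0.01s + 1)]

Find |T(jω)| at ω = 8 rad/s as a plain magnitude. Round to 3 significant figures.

1.60

At ω = 8 rad/s:
zero (1 + j8·0.0125) = 1 + j0.1 → |·| ≈ 1.005, ∠ ≈ 5.71°
pole (1 + j8·0.01) = 1 + j0.08 → |·| ≈ 1.0032, ∠ ≈ 4.57°
|T| = 1.6 · 1.005 / (1.0032) ≈ 1.6029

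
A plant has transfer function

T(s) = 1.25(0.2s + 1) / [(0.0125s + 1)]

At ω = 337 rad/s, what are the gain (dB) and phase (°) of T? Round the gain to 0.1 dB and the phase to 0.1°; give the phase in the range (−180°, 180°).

25.8 dB, 12.5°

At ω = 337 rad/s:
zero (1 + j337·0.2) = 1 + j67.4 → |·| ≈ 67.407, ∠ ≈ 89.15°
pole (1 + j337·0.0125) = 1 + j4.2125 → |·| ≈ 4.3296, ∠ ≈ 76.65°
|T| = 1.25 · 67.407 / (4.3296) ≈ 19.461
Gain = 20 log₁₀(19.461) ≈ 25.78 dB
∠T = (89.15°) − (76.65°) = 12.50°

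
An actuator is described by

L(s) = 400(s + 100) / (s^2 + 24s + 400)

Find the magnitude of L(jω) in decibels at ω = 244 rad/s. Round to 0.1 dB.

5.0 dB

At s = jω = j244:
zero (s+100): 100 + j244 → |·| = √(100²+244²) = √69536 ≈ 263.7, ∠ = arctan(244/100) ≈ 67.71°
quadratic: (j244)² + 24·j244 + 400 = -59136 + j5856 → |·| ≈ 59425, ∠ ≈ 174.34°
|L| = 400 · 263.7 / 59425 ≈ 1.775
Gain = 20 log₁₀(1.775) ≈ 4.98 dB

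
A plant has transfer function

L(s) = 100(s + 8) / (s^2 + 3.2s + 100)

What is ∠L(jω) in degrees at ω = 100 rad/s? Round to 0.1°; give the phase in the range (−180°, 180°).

-92.7°

At s = jω = j100:
zero (s+8): 8 + j100 → |·| = √(8²+100²) = √10064 ≈ 100.32, ∠ = arctan(100/8) ≈ 85.43°
quadratic: (j100)² + 3.2·j100 + 100 = -9900 + j320 → |·| ≈ 9905.2, ∠ ≈ 178.15°
∠L = 85.43° − 178.15° = -92.72°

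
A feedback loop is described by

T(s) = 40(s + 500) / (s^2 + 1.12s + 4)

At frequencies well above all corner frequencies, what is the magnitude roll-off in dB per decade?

-20 dB/decade

Each pole contributes −20 dB/decade at high frequency; each zero contributes +20 dB/decade.
Net: 1 zero(s) − 2 pole(s) → -20 dB/decade.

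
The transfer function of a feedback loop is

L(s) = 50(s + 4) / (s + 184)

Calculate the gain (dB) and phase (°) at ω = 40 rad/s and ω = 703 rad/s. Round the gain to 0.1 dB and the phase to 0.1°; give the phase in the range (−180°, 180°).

At s = jω = j40:
zero (s+4): 4 + j40 → |·| = √(4²+40²) = √1616 ≈ 40.2, ∠ = arctan(40/4) ≈ 84.29°
pole (s+184): 184 + j40 → |·| = √(184²+40²) = √35456 ≈ 188.3, ∠ = arctan(40/184) ≈ 12.26°
|L| = 50 · 40.2 / 188.3 ≈ 10.674
Gain = 20 log₁₀(10.674) ≈ 20.57 dB
∠L = 84.29° − 12.26° = 72.03°

At s = jω = j703:
zero (s+4): 4 + j703 → |·| = √(4²+703²) = √494225 ≈ 703.01, ∠ = arctan(703/4) ≈ 89.67°
pole (s+184): 184 + j703 → |·| = √(184²+703²) = √528065 ≈ 726.68, ∠ = arctan(703/184) ≈ 75.33°
|L| = 50 · 703.01 / 726.68 ≈ 48.371
Gain = 20 log₁₀(48.371) ≈ 33.69 dB
∠L = 89.67° − 75.33° = 14.34°

ω = 40: 20.6 dB, 72.0°; ω = 703: 33.7 dB, 14.3°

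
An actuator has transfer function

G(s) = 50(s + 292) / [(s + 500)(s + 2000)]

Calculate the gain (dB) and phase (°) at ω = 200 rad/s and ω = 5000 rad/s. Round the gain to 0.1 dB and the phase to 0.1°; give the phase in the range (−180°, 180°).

At s = jω = j200:
zero (s+292): 292 + j200 → |·| = √(292²+200²) = √125264 ≈ 353.93, ∠ = arctan(200/292) ≈ 34.41°
pole (s+500): 500 + j200 → |·| = √(500²+200²) = √290000 ≈ 538.52, ∠ = arctan(200/500) ≈ 21.80°
pole (s+2000): 2000 + j200 → |·| = √(2000²+200²) = √4040000 ≈ 2010, ∠ = arctan(200/2000) ≈ 5.71°
|G| = 50 · 353.93 / 1.0824e+06 ≈ 0.016349
Gain = 20 log₁₀(0.016349) ≈ -35.73 dB
∠G = 34.41° − 27.51° = 6.90°

At s = jω = j5000:
zero (s+292): 292 + j5000 → |·| = √(292²+5000²) = √25085264 ≈ 5008.5, ∠ = arctan(5000/292) ≈ 86.66°
pole (s+500): 500 + j5000 → |·| = √(500²+5000²) = √25250000 ≈ 5024.9, ∠ = arctan(5000/500) ≈ 84.29°
pole (s+2000): 2000 + j5000 → |·| = √(2000²+5000²) = √29000000 ≈ 5385.2, ∠ = arctan(5000/2000) ≈ 68.20°
|G| = 50 · 5008.5 / 2.706e+07 ≈ 0.0092544
Gain = 20 log₁₀(0.0092544) ≈ -40.67 dB
∠G = 86.66° − 152.49° = -65.83°

ω = 200: -35.7 dB, 6.9°; ω = 5000: -40.7 dB, -65.8°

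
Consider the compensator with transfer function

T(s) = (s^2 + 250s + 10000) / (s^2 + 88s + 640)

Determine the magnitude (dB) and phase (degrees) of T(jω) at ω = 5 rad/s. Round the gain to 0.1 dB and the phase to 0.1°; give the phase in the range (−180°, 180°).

22.5 dB, -28.4°

Substitute s = j5:
Numerator: (j5)^2 + 250(j5) + 10000 = 9975 + j1250
Denominator: (j5)^2 + 88(j5) + 640 = 615 + j440
|N| = √(9975² + 1250²) ≈ 10053, ∠N ≈ 7.14°
|D| = √(615² + 440²) ≈ 756.19, ∠D ≈ 35.58°
|T| = 10053 / 756.19 ≈ 13.294
Gain = 20 log₁₀(13.294) ≈ 22.47 dB
∠T = 7.14° − 35.58° = -28.44°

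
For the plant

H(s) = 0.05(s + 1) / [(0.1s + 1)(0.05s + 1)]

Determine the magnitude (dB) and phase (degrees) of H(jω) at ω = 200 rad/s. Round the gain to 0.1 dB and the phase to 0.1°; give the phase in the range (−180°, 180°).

-26.1 dB, -81.7°

At ω = 200 rad/s:
zero (1 + j200·1) = 1 + j200 → |·| ≈ 200, ∠ ≈ 89.71°
pole (1 + j200·0.1) = 1 + j20 → |·| ≈ 20.025, ∠ ≈ 87.14°
pole (1 + j200·0.05) = 1 + j10 → |·| ≈ 10.05, ∠ ≈ 84.29°
|H| = 0.05 · 200 / (20.025 · 10.05) ≈ 0.049689
Gain = 20 log₁₀(0.049689) ≈ -26.07 dB
∠H = (89.71°) − (87.14° + 84.29°) = -81.72°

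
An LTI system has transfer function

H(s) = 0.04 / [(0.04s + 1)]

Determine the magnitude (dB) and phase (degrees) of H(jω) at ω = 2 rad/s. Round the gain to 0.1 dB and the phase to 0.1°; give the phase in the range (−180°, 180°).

At ω = 2 rad/s:
pole (1 + j2·0.04) = 1 + j0.08 → |·| ≈ 1.0032, ∠ ≈ 4.57°
|H| = 0.04 · 1 / (1.0032) ≈ 0.039872
Gain = 20 log₁₀(0.039872) ≈ -27.99 dB
∠H = (0°) − (4.57°) = -4.57°

-28.0 dB, -4.6°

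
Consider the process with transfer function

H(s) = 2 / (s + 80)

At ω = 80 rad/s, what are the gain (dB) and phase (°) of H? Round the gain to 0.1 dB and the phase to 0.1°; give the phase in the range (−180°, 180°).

At s = jω = j80:
pole (s+80): 80 + j80 → |·| = √(80²+80²) = √12800 ≈ 113.14, ∠ = arctan(80/80) ≈ 45.00°
|H| = 2 / 113.14 ≈ 0.017677
Gain = 20 log₁₀(0.017677) ≈ -35.05 dB
∠H = 0.00° − 45.00° = -45.00°

-35.1 dB, -45.0°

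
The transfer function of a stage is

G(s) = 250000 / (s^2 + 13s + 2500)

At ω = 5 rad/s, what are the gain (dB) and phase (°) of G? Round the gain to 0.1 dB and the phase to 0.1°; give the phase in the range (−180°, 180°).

At s = jω = j5:
quadratic: (j5)² + 13·j5 + 2500 = 2475 + j65 → |·| ≈ 2475.9, ∠ ≈ 1.50°
|G| = 250000 / 2475.9 ≈ 100.97
Gain = 20 log₁₀(100.97) ≈ 40.08 dB
∠G = 0.00° − 1.50° = -1.50°

40.1 dB, -1.5°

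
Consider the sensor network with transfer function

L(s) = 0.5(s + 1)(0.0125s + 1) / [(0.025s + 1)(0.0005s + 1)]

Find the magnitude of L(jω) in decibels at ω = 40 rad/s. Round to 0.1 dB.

At ω = 40 rad/s:
zero (1 + j40·1) = 1 + j40 → |·| ≈ 40.012, ∠ ≈ 88.57°
zero (1 + j40·0.0125) = 1 + j0.5 → |·| ≈ 1.118, ∠ ≈ 26.57°
pole (1 + j40·0.025) = 1 + j1 → |·| ≈ 1.4142, ∠ ≈ 45.00°
pole (1 + j40·0.0005) = 1 + j0.02 → |·| ≈ 1.0002, ∠ ≈ 1.15°
|L| = 0.5 · 40.012 · 1.118 / (1.4142 · 1.0002) ≈ 15.813
Gain = 20 log₁₀(15.813) ≈ 23.98 dB

24.0 dB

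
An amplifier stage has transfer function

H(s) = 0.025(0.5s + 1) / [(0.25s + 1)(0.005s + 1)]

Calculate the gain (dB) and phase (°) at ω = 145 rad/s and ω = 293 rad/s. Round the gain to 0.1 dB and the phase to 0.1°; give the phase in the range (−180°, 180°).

At ω = 145 rad/s:
zero (1 + j145·0.5) = 1 + j72.5 → |·| ≈ 72.507, ∠ ≈ 89.21°
pole (1 + j145·0.25) = 1 + j36.25 → |·| ≈ 36.264, ∠ ≈ 88.42°
pole (1 + j145·0.005) = 1 + j0.725 → |·| ≈ 1.2352, ∠ ≈ 35.94°
|H| = 0.025 · 72.507 / (36.264 · 1.2352) ≈ 0.040468
Gain = 20 log₁₀(0.040468) ≈ -27.86 dB
∠H = (89.21°) − (88.42° + 35.94°) = -35.15°

At ω = 293 rad/s:
zero (1 + j293·0.5) = 1 + j146.5 → |·| ≈ 146.5, ∠ ≈ 89.61°
pole (1 + j293·0.25) = 1 + j73.25 → |·| ≈ 73.257, ∠ ≈ 89.22°
pole (1 + j293·0.005) = 1 + j1.465 → |·| ≈ 1.7738, ∠ ≈ 55.68°
|H| = 0.025 · 146.5 / (73.257 · 1.7738) ≈ 0.028185
Gain = 20 log₁₀(0.028185) ≈ -31.00 dB
∠H = (89.61°) − (89.22° + 55.68°) = -55.29°

ω = 145: -27.9 dB, -35.2°; ω = 293: -31.0 dB, -55.3°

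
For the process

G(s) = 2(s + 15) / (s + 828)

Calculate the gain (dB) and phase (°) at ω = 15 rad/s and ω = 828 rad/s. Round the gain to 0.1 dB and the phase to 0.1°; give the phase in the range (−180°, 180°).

At s = jω = j15:
zero (s+15): 15 + j15 → |·| = √(15²+15²) = √450 ≈ 21.213, ∠ = arctan(15/15) ≈ 45.00°
pole (s+828): 828 + j15 → |·| = √(828²+15²) = √685809 ≈ 828.14, ∠ = arctan(15/828) ≈ 1.04°
|G| = 2 · 21.213 / 828.14 ≈ 0.05123
Gain = 20 log₁₀(0.05123) ≈ -25.81 dB
∠G = 45.00° − 1.04° = 43.96°

At s = jω = j828:
zero (s+15): 15 + j828 → |·| = √(15²+828²) = √685809 ≈ 828.14, ∠ = arctan(828/15) ≈ 88.96°
pole (s+828): 828 + j828 → |·| = √(828²+828²) = √1371168 ≈ 1171, ∠ = arctan(828/828) ≈ 45.00°
|G| = 2 · 828.14 / 1171 ≈ 1.4144
Gain = 20 log₁₀(1.4144) ≈ 3.01 dB
∠G = 88.96° − 45.00° = 43.96°

ω = 15: -25.8 dB, 44.0°; ω = 828: 3.0 dB, 44.0°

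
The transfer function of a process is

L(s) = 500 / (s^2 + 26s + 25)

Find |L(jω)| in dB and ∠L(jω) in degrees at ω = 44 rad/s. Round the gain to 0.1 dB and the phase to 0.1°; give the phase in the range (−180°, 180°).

-13.0 dB, -149.1°

Substitute s = j44:
Numerator: 500 = 500 + j0
Denominator: (j44)^2 + 26(j44) + 25 = -1911 + j1144
|N| = √(500² + 0²) ≈ 500, ∠N ≈ 0.00°
|D| = √(1911² + 1144²) ≈ 2227.3, ∠D ≈ 149.09°
|L| = 500 / 2227.3 ≈ 0.22449
Gain = 20 log₁₀(0.22449) ≈ -12.98 dB
∠L = 0.00° − 149.09° = -149.09°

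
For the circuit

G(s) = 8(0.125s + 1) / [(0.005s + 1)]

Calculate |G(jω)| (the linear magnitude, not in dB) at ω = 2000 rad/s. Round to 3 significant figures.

At ω = 2000 rad/s:
zero (1 + j2000·0.125) = 1 + j250 → |·| ≈ 250, ∠ ≈ 89.77°
pole (1 + j2000·0.005) = 1 + j10 → |·| ≈ 10.05, ∠ ≈ 84.29°
|G| = 8 · 250 / (10.05) ≈ 199

199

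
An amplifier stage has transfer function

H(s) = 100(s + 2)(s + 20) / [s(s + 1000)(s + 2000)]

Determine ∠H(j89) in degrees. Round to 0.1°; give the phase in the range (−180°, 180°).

68.4°

At s = jω = j89:
zero (s+2): 2 + j89 → |·| = √(2²+89²) = √7925 ≈ 89.022, ∠ = arctan(89/2) ≈ 88.71°
zero (s+20): 20 + j89 → |·| = √(20²+89²) = √8321 ≈ 91.22, ∠ = arctan(89/20) ≈ 77.33°
pole (s+1000): 1000 + j89 → |·| = √(1000²+89²) = √1007921 ≈ 1004, ∠ = arctan(89/1000) ≈ 5.09°
pole (s+2000): 2000 + j89 → |·| = √(2000²+89²) = √4007921 ≈ 2002, ∠ = arctan(89/2000) ≈ 2.55°
pole at origin: |s| = 89, ∠ = 90.00° (in denominator)
∠H = 166.04° − 97.64° = 68.40°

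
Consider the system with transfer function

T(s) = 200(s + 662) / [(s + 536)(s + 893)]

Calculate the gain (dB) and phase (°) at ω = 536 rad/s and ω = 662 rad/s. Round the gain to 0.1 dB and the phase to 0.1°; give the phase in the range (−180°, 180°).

At s = jω = j536:
zero (s+662): 662 + j536 → |·| = √(662²+536²) = √725540 ≈ 851.79, ∠ = arctan(536/662) ≈ 39.00°
pole (s+536): 536 + j536 → |·| = √(536²+536²) = √574592 ≈ 758.02, ∠ = arctan(536/536) ≈ 45.00°
pole (s+893): 893 + j536 → |·| = √(893²+536²) = √1084745 ≈ 1041.5, ∠ = arctan(536/893) ≈ 30.97°
|T| = 200 · 851.79 / 7.8948e+05 ≈ 0.21579
Gain = 20 log₁₀(0.21579) ≈ -13.32 dB
∠T = 39.00° − 75.97° = -36.97°

At s = jω = j662:
zero (s+662): 662 + j662 → |·| = √(662²+662²) = √876488 ≈ 936.21, ∠ = arctan(662/662) ≈ 45.00°
pole (s+536): 536 + j662 → |·| = √(536²+662²) = √725540 ≈ 851.79, ∠ = arctan(662/536) ≈ 51.00°
pole (s+893): 893 + j662 → |·| = √(893²+662²) = √1235693 ≈ 1111.6, ∠ = arctan(662/893) ≈ 36.55°
|T| = 200 · 936.21 / 9.4685e+05 ≈ 0.19775
Gain = 20 log₁₀(0.19775) ≈ -14.08 dB
∠T = 45.00° − 87.55° = -42.55°

ω = 536: -13.3 dB, -37.0°; ω = 662: -14.1 dB, -42.6°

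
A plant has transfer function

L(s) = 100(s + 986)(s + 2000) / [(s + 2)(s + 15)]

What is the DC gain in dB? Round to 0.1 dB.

136.4 dB

L(0) = 100·986·2000 / (2·15) ≈ 6.5733e+06
20 log₁₀(6.5733e+06) ≈ 136.36 dB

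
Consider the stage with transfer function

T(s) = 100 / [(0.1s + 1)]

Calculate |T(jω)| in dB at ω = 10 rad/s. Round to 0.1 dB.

At ω = 10 rad/s:
pole (1 + j10·0.1) = 1 + j1 → |·| ≈ 1.4142, ∠ ≈ 45.00°
|T| = 100 · 1 / (1.4142) ≈ 70.711
Gain = 20 log₁₀(70.711) ≈ 36.99 dB

37.0 dB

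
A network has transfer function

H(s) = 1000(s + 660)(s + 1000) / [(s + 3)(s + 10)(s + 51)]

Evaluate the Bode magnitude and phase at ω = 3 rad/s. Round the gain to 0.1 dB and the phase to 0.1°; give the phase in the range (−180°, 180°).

At s = jω = j3:
zero (s+660): 660 + j3 → |·| = √(660²+3²) = √435609 ≈ 660.01, ∠ = arctan(3/660) ≈ 0.26°
zero (s+1000): 1000 + j3 → |·| = √(1000²+3²) = √1000009 ≈ 1000, ∠ = arctan(3/1000) ≈ 0.17°
pole (s+3): 3 + j3 → |·| = √(3²+3²) = √18 ≈ 4.2426, ∠ = arctan(3/3) ≈ 45.00°
pole (s+10): 10 + j3 → |·| = √(10²+3²) = √109 ≈ 10.44, ∠ = arctan(3/10) ≈ 16.70°
pole (s+51): 51 + j3 → |·| = √(51²+3²) = √2610 ≈ 51.088, ∠ = arctan(3/51) ≈ 3.37°
|H| = 1000 · 6.6001e+05 / 2262.8 ≈ 2.9168e+05
Gain = 20 log₁₀(2.9168e+05) ≈ 109.30 dB
∠H = 0.43° − 65.07° = -64.64°

109.3 dB, -64.6°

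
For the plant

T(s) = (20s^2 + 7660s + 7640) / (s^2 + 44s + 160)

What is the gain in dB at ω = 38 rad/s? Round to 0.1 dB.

Substitute s = j38:
Numerator: 20(j38)^2 + 7660(j38) + 7640 = -21240 + j291080
Denominator: (j38)^2 + 44(j38) + 160 = -1284 + j1672
|N| = √(21240² + 291080²) ≈ 2.9185e+05, ∠N ≈ 94.17°
|D| = √(1284² + 1672²) ≈ 2108.1, ∠D ≈ 127.52°
|T| = 2.9185e+05 / 2108.1 ≈ 138.44
Gain = 20 log₁₀(138.44) ≈ 42.83 dB

42.8 dB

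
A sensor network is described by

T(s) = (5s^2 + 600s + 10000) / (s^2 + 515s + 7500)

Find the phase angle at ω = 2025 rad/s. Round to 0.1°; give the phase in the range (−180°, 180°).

10.9°

Substitute s = j2025:
Numerator: 5(j2025)^2 + 600(j2025) + 10000 = -20493125 + j1215000
Denominator: (j2025)^2 + 515(j2025) + 7500 = -4093125 + j1042875
|N| = √(20493125² + 1215000²) ≈ 2.0529e+07, ∠N ≈ 176.61°
|D| = √(4093125² + 1042875²) ≈ 4.2239e+06, ∠D ≈ 165.71°
∠T = 176.61° − 165.71° = 10.90°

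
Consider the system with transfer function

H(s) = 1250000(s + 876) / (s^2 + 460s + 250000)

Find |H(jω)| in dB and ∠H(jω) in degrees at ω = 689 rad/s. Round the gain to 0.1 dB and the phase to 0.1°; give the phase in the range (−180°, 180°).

At s = jω = j689:
zero (s+876): 876 + j689 → |·| = √(876²+689²) = √1242097 ≈ 1114.5, ∠ = arctan(689/876) ≈ 38.19°
quadratic: (j689)² + 460·j689 + 250000 = -224721 + j316940 → |·| ≈ 3.8852e+05, ∠ ≈ 125.34°
|H| = 1250000 · 1114.5 / 3.8852e+05 ≈ 3585.7
Gain = 20 log₁₀(3585.7) ≈ 71.09 dB
∠H = 38.19° − 125.34° = -87.15°

71.1 dB, -87.2°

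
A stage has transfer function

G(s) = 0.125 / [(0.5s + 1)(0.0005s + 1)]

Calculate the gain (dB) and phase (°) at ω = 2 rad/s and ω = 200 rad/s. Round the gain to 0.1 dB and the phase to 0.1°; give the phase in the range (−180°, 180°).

At ω = 2 rad/s:
pole (1 + j2·0.5) = 1 + j1 → |·| ≈ 1.4142, ∠ ≈ 45.00°
pole (1 + j2·0.0005) = 1 + j0.001 → |·| ≈ 1, ∠ ≈ 0.06°
|G| = 0.125 · 1 / (1.4142 · 1) ≈ 0.088389
Gain = 20 log₁₀(0.088389) ≈ -21.07 dB
∠G = (0°) − (45.00° + 0.06°) = -45.06°

At ω = 200 rad/s:
pole (1 + j200·0.5) = 1 + j100 → |·| ≈ 100, ∠ ≈ 89.43°
pole (1 + j200·0.0005) = 1 + j0.1 → |·| ≈ 1.005, ∠ ≈ 5.71°
|G| = 0.125 · 1 / (100 · 1.005) ≈ 0.0012438
Gain = 20 log₁₀(0.0012438) ≈ -58.10 dB
∠G = (0°) − (89.43° + 5.71°) = -95.14°

ω = 2: -21.1 dB, -45.1°; ω = 200: -58.1 dB, -95.1°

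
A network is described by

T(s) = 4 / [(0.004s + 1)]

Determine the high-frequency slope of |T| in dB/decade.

-20 dB/decade

Each pole contributes −20 dB/decade at high frequency; each zero contributes +20 dB/decade.
Net: 0 zero(s) − 1 pole(s) → -20 dB/decade.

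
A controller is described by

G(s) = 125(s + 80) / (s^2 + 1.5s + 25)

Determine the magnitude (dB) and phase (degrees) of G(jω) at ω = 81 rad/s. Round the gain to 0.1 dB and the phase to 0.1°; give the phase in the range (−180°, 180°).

6.8 dB, -133.6°

At s = jω = j81:
zero (s+80): 80 + j81 → |·| = √(80²+81²) = √12961 ≈ 113.85, ∠ = arctan(81/80) ≈ 45.36°
quadratic: (j81)² + 1.5·j81 + 25 = -6536 + j121.5 → |·| ≈ 6537.1, ∠ ≈ 178.94°
|G| = 125 · 113.85 / 6537.1 ≈ 2.177
Gain = 20 log₁₀(2.177) ≈ 6.76 dB
∠G = 45.36° − 178.94° = -133.58°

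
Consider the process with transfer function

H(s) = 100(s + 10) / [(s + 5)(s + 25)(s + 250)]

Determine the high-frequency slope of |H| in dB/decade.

-40 dB/decade

Each pole contributes −20 dB/decade at high frequency; each zero contributes +20 dB/decade.
Net: 1 zero(s) − 3 pole(s) → -40 dB/decade.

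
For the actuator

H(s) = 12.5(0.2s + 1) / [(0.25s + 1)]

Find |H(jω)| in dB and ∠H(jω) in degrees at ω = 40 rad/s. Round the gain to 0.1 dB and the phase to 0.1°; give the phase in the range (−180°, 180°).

At ω = 40 rad/s:
zero (1 + j40·0.2) = 1 + j8 → |·| ≈ 8.0623, ∠ ≈ 82.87°
pole (1 + j40·0.25) = 1 + j10 → |·| ≈ 10.05, ∠ ≈ 84.29°
|H| = 12.5 · 8.0623 / (10.05) ≈ 10.028
Gain = 20 log₁₀(10.028) ≈ 20.02 dB
∠H = (82.87°) − (84.29°) = -1.42°

20.0 dB, -1.4°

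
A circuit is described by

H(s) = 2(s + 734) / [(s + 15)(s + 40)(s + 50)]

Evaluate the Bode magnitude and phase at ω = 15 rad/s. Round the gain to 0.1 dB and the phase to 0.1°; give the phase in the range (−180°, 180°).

At s = jω = j15:
zero (s+734): 734 + j15 → |·| = √(734²+15²) = √538981 ≈ 734.15, ∠ = arctan(15/734) ≈ 1.17°
pole (s+15): 15 + j15 → |·| = √(15²+15²) = √450 ≈ 21.213, ∠ = arctan(15/15) ≈ 45.00°
pole (s+40): 40 + j15 → |·| = √(40²+15²) = √1825 ≈ 42.72, ∠ = arctan(15/40) ≈ 20.56°
pole (s+50): 50 + j15 → |·| = √(50²+15²) = √2725 ≈ 52.202, ∠ = arctan(15/50) ≈ 16.70°
|H| = 2 · 734.15 / 47306 ≈ 0.031038
Gain = 20 log₁₀(0.031038) ≈ -30.16 dB
∠H = 1.17° − 82.26° = -81.09°

-30.2 dB, -81.1°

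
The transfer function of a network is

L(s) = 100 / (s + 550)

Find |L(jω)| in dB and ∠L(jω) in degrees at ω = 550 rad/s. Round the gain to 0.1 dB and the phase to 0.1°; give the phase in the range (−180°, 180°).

-17.8 dB, -45.0°

Substitute s = j550:
Numerator: 100 = 100 + j0
Denominator: (j550) + 550 = 550 + j550
|N| = √(100² + 0²) ≈ 100, ∠N ≈ 0.00°
|D| = √(550² + 550²) ≈ 777.82, ∠D ≈ 45.00°
|L| = 100 / 777.82 ≈ 0.12856
Gain = 20 log₁₀(0.12856) ≈ -17.82 dB
∠L = 0.00° − 45.00° = -45.00°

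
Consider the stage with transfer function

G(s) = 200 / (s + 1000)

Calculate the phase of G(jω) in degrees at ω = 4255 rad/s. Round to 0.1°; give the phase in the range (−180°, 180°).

At s = jω = j4255:
pole (s+1000): 1000 + j4255 → |·| = √(1000²+4255²) = √19105025 ≈ 4370.9, ∠ = arctan(4255/1000) ≈ 76.77°
∠G = 0.00° − 76.77° = -76.77°

-76.8°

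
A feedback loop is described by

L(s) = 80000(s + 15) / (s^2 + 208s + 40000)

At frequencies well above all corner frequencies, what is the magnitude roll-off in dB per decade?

Each pole contributes −20 dB/decade at high frequency; each zero contributes +20 dB/decade.
Net: 1 zero(s) − 2 pole(s) → -20 dB/decade.

-20 dB/decade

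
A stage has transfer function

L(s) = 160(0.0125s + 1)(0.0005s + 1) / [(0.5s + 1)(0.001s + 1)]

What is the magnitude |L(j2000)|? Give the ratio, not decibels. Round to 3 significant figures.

2.53

At ω = 2000 rad/s:
zero (1 + j2000·0.0125) = 1 + j25 → |·| ≈ 25.02, ∠ ≈ 87.71°
zero (1 + j2000·0.0005) = 1 + j1 → |·| ≈ 1.4142, ∠ ≈ 45.00°
pole (1 + j2000·0.5) = 1 + j1000 → |·| ≈ 1000, ∠ ≈ 89.94°
pole (1 + j2000·0.001) = 1 + j2 → |·| ≈ 2.2361, ∠ ≈ 63.43°
|L| = 160 · 25.02 · 1.4142 / (1000 · 2.2361) ≈ 2.5318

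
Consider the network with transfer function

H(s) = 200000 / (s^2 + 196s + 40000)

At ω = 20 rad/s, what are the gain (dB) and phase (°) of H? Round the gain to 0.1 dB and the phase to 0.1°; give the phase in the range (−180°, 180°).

At s = jω = j20:
quadratic: (j20)² + 196·j20 + 40000 = 39600 + j3920 → |·| ≈ 39794, ∠ ≈ 5.65°
|H| = 200000 / 39794 ≈ 5.0259
Gain = 20 log₁₀(5.0259) ≈ 14.02 dB
∠H = 0.00° − 5.65° = -5.65°

14.0 dB, -5.7°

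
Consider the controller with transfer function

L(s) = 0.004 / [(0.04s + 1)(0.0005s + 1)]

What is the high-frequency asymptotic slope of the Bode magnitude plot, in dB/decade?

-40 dB/decade

Each pole contributes −20 dB/decade at high frequency; each zero contributes +20 dB/decade.
Net: 0 zero(s) − 2 pole(s) → -40 dB/decade.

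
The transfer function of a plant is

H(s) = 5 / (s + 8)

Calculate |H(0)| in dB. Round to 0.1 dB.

H(0) = 5 / 8 = 0.625
20 log₁₀(0.625) ≈ -4.08 dB

-4.1 dB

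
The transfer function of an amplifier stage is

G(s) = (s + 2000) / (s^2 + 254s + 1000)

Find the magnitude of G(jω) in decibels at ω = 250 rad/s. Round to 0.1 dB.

Substitute s = j250:
Numerator: (j250) + 2000 = 2000 + j250
Denominator: (j250)^2 + 254(j250) + 1000 = -61500 + j63500
|N| = √(2000² + 250²) ≈ 2015.6, ∠N ≈ 7.13°
|D| = √(61500² + 63500²) ≈ 88400, ∠D ≈ 134.08°
|G| = 2015.6 / 88400 ≈ 0.022801
Gain = 20 log₁₀(0.022801) ≈ -32.84 dB

-32.8 dB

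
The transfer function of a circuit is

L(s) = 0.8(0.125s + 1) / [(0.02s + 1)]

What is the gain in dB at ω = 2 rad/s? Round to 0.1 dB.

-1.7 dB

At ω = 2 rad/s:
zero (1 + j2·0.125) = 1 + j0.25 → |·| ≈ 1.0308, ∠ ≈ 14.04°
pole (1 + j2·0.02) = 1 + j0.04 → |·| ≈ 1.0008, ∠ ≈ 2.29°
|L| = 0.8 · 1.0308 / (1.0008) ≈ 0.82398
Gain = 20 log₁₀(0.82398) ≈ -1.68 dB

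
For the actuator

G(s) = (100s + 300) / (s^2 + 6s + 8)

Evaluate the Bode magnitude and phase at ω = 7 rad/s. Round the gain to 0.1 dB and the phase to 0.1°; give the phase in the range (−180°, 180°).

22.3 dB, -67.5°

Substitute s = j7:
Numerator: 100(j7) + 300 = 300 + j700
Denominator: (j7)^2 + 6(j7) + 8 = -41 + j42
|N| = √(300² + 700²) ≈ 761.58, ∠N ≈ 66.80°
|D| = √(41² + 42²) ≈ 58.694, ∠D ≈ 134.31°
|G| = 761.58 / 58.694 ≈ 12.975
Gain = 20 log₁₀(12.975) ≈ 22.26 dB
∠G = 66.80° − 134.31° = -67.51°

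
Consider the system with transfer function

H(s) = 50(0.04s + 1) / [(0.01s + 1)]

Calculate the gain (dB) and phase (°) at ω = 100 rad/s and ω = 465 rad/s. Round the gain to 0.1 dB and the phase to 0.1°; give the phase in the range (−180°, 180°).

At ω = 100 rad/s:
zero (1 + j100·0.04) = 1 + j4 → |·| ≈ 4.1231, ∠ ≈ 75.96°
pole (1 + j100·0.01) = 1 + j1 → |·| ≈ 1.4142, ∠ ≈ 45.00°
|H| = 50 · 4.1231 / (1.4142) ≈ 145.77
Gain = 20 log₁₀(145.77) ≈ 43.27 dB
∠H = (75.96°) − (45.00°) = 30.96°

At ω = 465 rad/s:
zero (1 + j465·0.04) = 1 + j18.6 → |·| ≈ 18.627, ∠ ≈ 86.92°
pole (1 + j465·0.01) = 1 + j4.65 → |·| ≈ 4.7563, ∠ ≈ 77.86°
|H| = 50 · 18.627 / (4.7563) ≈ 195.81
Gain = 20 log₁₀(195.81) ≈ 45.84 dB
∠H = (86.92°) − (77.86°) = 9.06°

ω = 100: 43.3 dB, 31.0°; ω = 465: 45.8 dB, 9.1°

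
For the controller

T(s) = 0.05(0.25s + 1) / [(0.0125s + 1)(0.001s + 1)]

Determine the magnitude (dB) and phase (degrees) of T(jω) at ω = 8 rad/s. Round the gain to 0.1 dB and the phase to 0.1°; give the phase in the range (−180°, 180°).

-19.1 dB, 57.3°

At ω = 8 rad/s:
zero (1 + j8·0.25) = 1 + j2 → |·| ≈ 2.2361, ∠ ≈ 63.43°
pole (1 + j8·0.0125) = 1 + j0.1 → |·| ≈ 1.005, ∠ ≈ 5.71°
pole (1 + j8·0.001) = 1 + j0.008 → |·| ≈ 1, ∠ ≈ 0.46°
|T| = 0.05 · 2.2361 / (1.005 · 1) ≈ 0.11125
Gain = 20 log₁₀(0.11125) ≈ -19.07 dB
∠T = (63.43°) − (5.71° + 0.46°) = 57.26°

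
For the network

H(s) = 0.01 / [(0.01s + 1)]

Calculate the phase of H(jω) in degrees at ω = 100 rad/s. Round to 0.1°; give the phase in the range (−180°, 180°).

-45.0°

At ω = 100 rad/s:
pole (1 + j100·0.01) = 1 + j1 → |·| ≈ 1.4142, ∠ ≈ 45.00°
∠H = (0°) − (45.00°) = -45.00°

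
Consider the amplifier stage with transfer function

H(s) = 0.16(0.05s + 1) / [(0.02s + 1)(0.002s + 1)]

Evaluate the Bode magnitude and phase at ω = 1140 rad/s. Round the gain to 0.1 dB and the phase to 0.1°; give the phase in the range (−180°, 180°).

At ω = 1140 rad/s:
zero (1 + j1140·0.05) = 1 + j57 → |·| ≈ 57.009, ∠ ≈ 88.99°
pole (1 + j1140·0.02) = 1 + j22.8 → |·| ≈ 22.822, ∠ ≈ 87.49°
pole (1 + j1140·0.002) = 1 + j2.28 → |·| ≈ 2.4897, ∠ ≈ 66.32°
|H| = 0.16 · 57.009 / (22.822 · 2.4897) ≈ 0.16053
Gain = 20 log₁₀(0.16053) ≈ -15.89 dB
∠H = (88.99°) − (87.49° + 66.32°) = -64.82°

-15.9 dB, -64.8°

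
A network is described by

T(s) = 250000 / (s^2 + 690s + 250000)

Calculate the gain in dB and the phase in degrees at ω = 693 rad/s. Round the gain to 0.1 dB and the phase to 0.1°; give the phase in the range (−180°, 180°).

At s = jω = j693:
quadratic: (j693)² + 690·j693 + 250000 = -230249 + j478170 → |·| ≈ 5.3072e+05, ∠ ≈ 115.71°
|T| = 250000 / 5.3072e+05 ≈ 0.47106
Gain = 20 log₁₀(0.47106) ≈ -6.54 dB
∠T = 0.00° − 115.71° = -115.71°

-6.5 dB, -115.7°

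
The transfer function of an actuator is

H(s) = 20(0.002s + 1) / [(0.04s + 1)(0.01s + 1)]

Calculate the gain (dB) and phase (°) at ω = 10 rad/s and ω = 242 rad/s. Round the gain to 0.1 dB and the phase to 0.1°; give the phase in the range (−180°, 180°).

ω = 10: 25.3 dB, -26.4°; ω = 242: -1.2 dB, -125.8°

At ω = 10 rad/s:
zero (1 + j10·0.002) = 1 + j0.02 → |·| ≈ 1.0002, ∠ ≈ 1.15°
pole (1 + j10·0.04) = 1 + j0.4 → |·| ≈ 1.077, ∠ ≈ 21.80°
pole (1 + j10·0.01) = 1 + j0.1 → |·| ≈ 1.005, ∠ ≈ 5.71°
|H| = 20 · 1.0002 / (1.077 · 1.005) ≈ 18.481
Gain = 20 log₁₀(18.481) ≈ 25.33 dB
∠H = (1.15°) − (21.80° + 5.71°) = -26.36°

At ω = 242 rad/s:
zero (1 + j242·0.002) = 1 + j0.484 → |·| ≈ 1.111, ∠ ≈ 25.83°
pole (1 + j242·0.04) = 1 + j9.68 → |·| ≈ 9.7315, ∠ ≈ 84.10°
pole (1 + j242·0.01) = 1 + j2.42 → |·| ≈ 2.6185, ∠ ≈ 67.55°
|H| = 20 · 1.111 / (9.7315 · 2.6185) ≈ 0.87199
Gain = 20 log₁₀(0.87199) ≈ -1.19 dB
∠H = (25.83°) − (84.10° + 67.55°) = -125.82°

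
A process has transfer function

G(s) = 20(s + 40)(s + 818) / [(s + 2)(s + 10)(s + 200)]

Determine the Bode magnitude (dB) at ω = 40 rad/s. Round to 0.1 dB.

8.8 dB

At s = jω = j40:
zero (s+40): 40 + j40 → |·| = √(40²+40²) = √3200 ≈ 56.569, ∠ = arctan(40/40) ≈ 45.00°
zero (s+818): 818 + j40 → |·| = √(818²+40²) = √670724 ≈ 818.98, ∠ = arctan(40/818) ≈ 2.80°
pole (s+2): 2 + j40 → |·| = √(2²+40²) = √1604 ≈ 40.05, ∠ = arctan(40/2) ≈ 87.14°
pole (s+10): 10 + j40 → |·| = √(10²+40²) = √1700 ≈ 41.231, ∠ = arctan(40/10) ≈ 75.96°
pole (s+200): 200 + j40 → |·| = √(200²+40²) = √41600 ≈ 203.96, ∠ = arctan(40/200) ≈ 11.31°
|G| = 20 · 46329 / 3.368e+05 ≈ 2.7511
Gain = 20 log₁₀(2.7511) ≈ 8.79 dB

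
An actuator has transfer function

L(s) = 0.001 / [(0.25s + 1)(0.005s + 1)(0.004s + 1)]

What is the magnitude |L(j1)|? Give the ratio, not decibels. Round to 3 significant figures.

At ω = 1 rad/s:
pole (1 + j1·0.25) = 1 + j0.25 → |·| ≈ 1.0308, ∠ ≈ 14.04°
pole (1 + j1·0.005) = 1 + j0.005 → |·| ≈ 1, ∠ ≈ 0.29°
pole (1 + j1·0.004) = 1 + j0.004 → |·| ≈ 1, ∠ ≈ 0.23°
|L| = 0.001 · 1 / (1.0308 · 1 · 1) ≈ 0.00097012

0.000970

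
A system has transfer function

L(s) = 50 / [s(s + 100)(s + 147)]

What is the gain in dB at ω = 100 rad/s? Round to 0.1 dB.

At s = jω = j100:
pole (s+100): 100 + j100 → |·| = √(100²+100²) = √20000 ≈ 141.42, ∠ = arctan(100/100) ≈ 45.00°
pole (s+147): 147 + j100 → |·| = √(147²+100²) = √31609 ≈ 177.79, ∠ = arctan(100/147) ≈ 34.23°
pole at origin: |s| = 100, ∠ = 90.00° (in denominator)
|L| = 50 / 2.5143e+06 ≈ 1.9886e-05
Gain = 20 log₁₀(1.9886e-05) ≈ -94.03 dB

-94.0 dB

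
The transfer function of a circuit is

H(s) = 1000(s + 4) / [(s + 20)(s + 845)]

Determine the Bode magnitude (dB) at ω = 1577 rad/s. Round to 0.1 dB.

At s = jω = j1577:
zero (s+4): 4 + j1577 → |·| = √(4²+1577²) = √2486945 ≈ 1577, ∠ = arctan(1577/4) ≈ 89.85°
pole (s+20): 20 + j1577 → |·| = √(20²+1577²) = √2487329 ≈ 1577.1, ∠ = arctan(1577/20) ≈ 89.27°
pole (s+845): 845 + j1577 → |·| = √(845²+1577²) = √3200954 ≈ 1789.1, ∠ = arctan(1577/845) ≈ 61.82°
|H| = 1000 · 1577 / 2.8216e+06 ≈ 0.5589
Gain = 20 log₁₀(0.5589) ≈ -5.05 dB

-5.1 dB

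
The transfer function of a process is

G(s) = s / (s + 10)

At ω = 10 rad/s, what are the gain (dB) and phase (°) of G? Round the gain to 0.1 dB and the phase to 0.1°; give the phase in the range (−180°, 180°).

At s = jω = j10:
zero at origin: s = j10 → |·| = 10, ∠ = 90.00°
pole (s+10): 10 + j10 → |·| = √(10²+10²) = √200 ≈ 14.142, ∠ = arctan(10/10) ≈ 45.00°
|G| = 1 · 10 / 14.142 ≈ 0.70711
Gain = 20 log₁₀(0.70711) ≈ -3.01 dB
∠G = 90.00° − 45.00° = 45.00°

-3.0 dB, 45.0°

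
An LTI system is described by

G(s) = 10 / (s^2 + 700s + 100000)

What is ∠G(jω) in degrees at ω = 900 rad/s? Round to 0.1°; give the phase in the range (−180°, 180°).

-138.4°

Substitute s = j900:
Numerator: 10 = 10 + j0
Denominator: (j900)^2 + 700(j900) + 100000 = -710000 + j630000
|N| = √(10² + 0²) ≈ 10, ∠N ≈ 0.00°
|D| = √(710000² + 630000²) ≈ 9.4921e+05, ∠D ≈ 138.42°
∠G = 0.00° − 138.42° = -138.42°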